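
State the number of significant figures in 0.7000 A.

0.7000: leading zeros are not significant; trailing zeros after a decimal point are significant.

4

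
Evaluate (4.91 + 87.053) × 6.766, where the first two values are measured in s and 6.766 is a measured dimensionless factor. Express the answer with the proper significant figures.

622.2 s

4.91 s + 87.053 s = 91.963 s; the sum is limited to 2 decimal places (4 s.f.).
Carrying full precision, 91.963 × 6.766 = 622.221658 s; 6.766 has 4 s.f., so the result keeps min(4, 4) = 4 s.f.
Rounded to 4 significant figures: 622.2 s.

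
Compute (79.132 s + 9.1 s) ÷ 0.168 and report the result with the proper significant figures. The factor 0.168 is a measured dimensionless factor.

79.132 s + 9.1 s = 88.232 s; the sum is limited to 1 decimal place (3 s.f.).
Carrying full precision, 88.232 ÷ 0.168 = 525.19047619… s; 0.168 has 3 s.f., so the result keeps min(3, 3) = 3 s.f.
Rounded to 3 significant figures: 5.25 × 10² s.

5.25 × 10² s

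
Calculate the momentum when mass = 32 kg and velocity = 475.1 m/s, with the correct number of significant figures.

momentum = 32 kg × 475.1 m/s = 15203.2 kg·m/s.
32 has 2 significant figures; 475.1 has 4.
Division/multiplication keeps the fewest: 2 significant figures.
Rounded: 1.5 × 10^4 kg·m/s.

1.5 × 10^4 kg·m/s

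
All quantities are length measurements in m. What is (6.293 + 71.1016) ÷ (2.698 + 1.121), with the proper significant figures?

6.293 + 71.1016 = 77.3946, limited to 3 d.p. → 5 s.f.; 2.698 + 1.121 = 3.819, limited to 3 d.p. → 4 s.f.
Carrying full precision, 77.3946 ÷ 3.819 = 20.2656716418…; keep min(5, 4) = 4 s.f.
Rounded to 4 significant figures: 20.27.

20.27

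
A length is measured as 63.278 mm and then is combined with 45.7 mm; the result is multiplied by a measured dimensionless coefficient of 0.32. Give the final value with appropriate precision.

63.278 mm + 45.7 mm = 108.978 mm; the sum is limited to 1 decimal place (4 s.f.).
Carrying full precision, 108.978 × 0.32 = 34.87296 mm; 0.32 has 2 s.f., so the result keeps min(4, 2) = 2 s.f.
Rounded to 2 significant figures: 35 mm.

35 mm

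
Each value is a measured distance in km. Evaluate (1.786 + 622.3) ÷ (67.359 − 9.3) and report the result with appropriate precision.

10.7

1.786 + 622.3 = 624.086, limited to 1 d.p. → 4 s.f.; 67.359 − 9.3 = 58.059, limited to 1 d.p. → 3 s.f.
Carrying full precision, 624.086 ÷ 58.059 = 10.7491689488…; keep min(4, 3) = 3 s.f.
Rounded to 3 significant figures: 10.7.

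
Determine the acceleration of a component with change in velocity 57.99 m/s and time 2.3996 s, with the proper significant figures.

24.17 m/s²

acceleration = 57.99 m/s ÷ 2.3996 s = 24.1665277546… m/s².
57.99 has 4 significant figures; 2.3996 has 5.
Division/multiplication keeps the fewest: 4 significant figures.
Rounded: 24.17 m/s².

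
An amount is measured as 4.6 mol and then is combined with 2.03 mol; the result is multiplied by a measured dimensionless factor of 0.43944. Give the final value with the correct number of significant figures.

2.9 mol

4.6 mol + 2.03 mol = 6.63 mol; the sum is limited to 1 decimal place (2 s.f.).
Carrying full precision, 6.63 × 0.43944 = 2.9134872 mol; 0.43944 has 5 s.f., so the result keeps min(2, 5) = 2 s.f.
Rounded to 2 significant figures: 2.9 mol.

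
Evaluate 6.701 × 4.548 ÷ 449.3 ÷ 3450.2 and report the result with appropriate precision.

6.701 × 4.548 ÷ 449.3 ÷ 3450.2 = 0.0000196598130872…
Multiplication/division keeps the fewest significant figures: 6.701 → 4 s.f., 4.548 → 4 s.f., 449.3 → 4 s.f., 3450.2 → 5 s.f.; limit is 4.
Rounded to 4 significant figures: 1.966 × 10^-5.

1.966 × 10^-5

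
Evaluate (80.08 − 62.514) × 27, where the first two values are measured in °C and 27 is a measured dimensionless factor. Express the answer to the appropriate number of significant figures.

4.7 × 10^2 °C

80.08 °C − 62.514 °C = 17.566 °C; the difference is limited to 2 decimal places (4 s.f.).
Carrying full precision, 17.566 × 27 = 474.282 °C; 27 has 2 s.f., so the result keeps min(4, 2) = 2 s.f.
Rounded to 2 significant figures: 4.7 × 10^2 °C.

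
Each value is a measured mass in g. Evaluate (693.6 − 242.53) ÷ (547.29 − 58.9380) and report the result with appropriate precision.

0.9237

693.6 − 242.53 = 451.07, limited to 1 d.p. → 4 s.f.; 547.29 − 58.9380 = 488.3520, limited to 2 d.p. → 5 s.f.
Carrying full precision, 451.07 ÷ 488.3520 = 0.923657525719…; keep min(4, 5) = 4 s.f.
Rounded to 4 significant figures: 0.9237.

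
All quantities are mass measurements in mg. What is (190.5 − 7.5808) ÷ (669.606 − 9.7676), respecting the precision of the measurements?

0.2772

190.5 − 7.5808 = 182.9192, limited to 1 d.p. → 4 s.f.; 669.606 − 9.7676 = 659.8384, limited to 3 d.p. → 6 s.f.
Carrying full precision, 182.9192 ÷ 659.8384 = 0.277218179482…; keep min(4, 6) = 4 s.f.
Rounded to 4 significant figures: 0.2772.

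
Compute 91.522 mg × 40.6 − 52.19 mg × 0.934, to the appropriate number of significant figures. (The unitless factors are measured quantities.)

91.522 × 40.6 = 3715.7932 → 3.72 × 10³ mg (3 s.f., last digit at the 10^1 place).
52.19 × 0.934 = 48.74546 → 48.7 mg (3 s.f., last digit at the 10^-1 place).
Difference: 3667.04774 mg; keep the coarser place, 10^1.
Result: 3.67 × 10³ mg.

3.67 × 10³ mg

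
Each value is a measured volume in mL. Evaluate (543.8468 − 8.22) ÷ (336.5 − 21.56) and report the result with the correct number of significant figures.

1.701

543.8468 − 8.22 = 535.6268, limited to 2 d.p. → 5 s.f.; 336.5 − 21.56 = 314.94, limited to 1 d.p. → 4 s.f.
Carrying full precision, 535.6268 ÷ 314.94 = 1.70072648758…; keep min(5, 4) = 4 s.f.
Rounded to 4 significant figures: 1.701.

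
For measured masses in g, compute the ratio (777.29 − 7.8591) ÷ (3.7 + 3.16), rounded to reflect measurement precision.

777.29 − 7.8591 = 769.4309, limited to 2 d.p. → 5 s.f.; 3.7 + 3.16 = 6.86, limited to 1 d.p. → 2 s.f.
Carrying full precision, 769.4309 ÷ 6.86 = 112.161938776…; keep min(5, 2) = 2 s.f.
Rounded to 2 significant figures: 1.1 × 10^2.

1.1 × 10^2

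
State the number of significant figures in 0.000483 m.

3

0.000483: leading zeros are not significant.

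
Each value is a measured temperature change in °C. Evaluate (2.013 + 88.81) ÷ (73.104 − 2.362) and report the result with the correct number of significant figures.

1.284

2.013 + 88.81 = 90.823, limited to 2 d.p. → 4 s.f.; 73.104 − 2.362 = 70.742, limited to 3 d.p. → 5 s.f.
Carrying full precision, 90.823 ÷ 70.742 = 1.28386248622…; keep min(4, 5) = 4 s.f.
Rounded to 4 significant figures: 1.284.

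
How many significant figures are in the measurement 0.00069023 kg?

0.00069023: leading zeros are not significant; zeros between nonzero digits are significant.

5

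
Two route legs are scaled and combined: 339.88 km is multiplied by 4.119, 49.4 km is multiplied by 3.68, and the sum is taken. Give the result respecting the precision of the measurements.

339.88 × 4.119 = 1399.96572 → 1.400 × 10³ km (4 s.f., last digit at the 10^0 place).
49.4 × 3.68 = 181.792 → 182 km (3 s.f., last digit at the 10^0 place).
Sum: 1581.75772 km; keep the coarser place, 10^0.
Result: 1582 km.

1582 km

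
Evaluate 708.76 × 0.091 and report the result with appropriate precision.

708.76 × 0.091 = 64.49716
Multiplication/division keeps the fewest significant figures: 708.76 → 5 s.f., 0.091 → 2 s.f.; limit is 2.
Rounded to 2 significant figures: 64.

64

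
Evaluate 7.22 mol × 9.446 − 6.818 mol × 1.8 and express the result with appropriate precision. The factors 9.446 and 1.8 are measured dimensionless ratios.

7.22 × 9.446 = 68.20012 → 68.2 mol (3 s.f., last digit at the 10^-1 place).
6.818 × 1.8 = 12.2724 → 12 mol (2 s.f., last digit at the 10^0 place).
Difference: 55.92772 mol; keep the coarser place, 10^0.
Result: 56 mol.

56 mol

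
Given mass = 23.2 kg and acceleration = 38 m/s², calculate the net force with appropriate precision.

net force = 23.2 kg × 38 m/s² = 881.6 N.
23.2 has 3 significant figures; 38 has 2.
Division/multiplication keeps the fewest: 2 significant figures.
Rounded: 8.8 × 10^2 N.

8.8 × 10^2 N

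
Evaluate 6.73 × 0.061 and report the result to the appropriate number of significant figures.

0.41

6.73 × 0.061 = 0.41053
Multiplication/division keeps the fewest significant figures: 6.73 → 3 s.f., 0.061 → 2 s.f.; limit is 2.
Rounded to 2 significant figures: 0.41.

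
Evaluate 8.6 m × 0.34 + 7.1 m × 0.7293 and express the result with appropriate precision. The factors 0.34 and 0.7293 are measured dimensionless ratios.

8.1 m

8.6 × 0.34 = 2.924 → 2.9 m (2 s.f., last digit at the 10^-1 place).
7.1 × 0.7293 = 5.17803 → 5.2 m (2 s.f., last digit at the 10^-1 place).
Sum: 8.10203 m; keep the coarser place, 10^-1.
Result: 8.1 m.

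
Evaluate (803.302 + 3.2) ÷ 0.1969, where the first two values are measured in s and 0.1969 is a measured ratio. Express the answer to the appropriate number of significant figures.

4096 s

803.302 s + 3.2 s = 806.502 s; the sum is limited to 1 decimal place (4 s.f.).
Carrying full precision, 806.502 ÷ 0.1969 = 4095.99796851… s; 0.1969 has 4 s.f., so the result keeps min(4, 4) = 4 s.f.
Rounded to 4 significant figures: 4096 s.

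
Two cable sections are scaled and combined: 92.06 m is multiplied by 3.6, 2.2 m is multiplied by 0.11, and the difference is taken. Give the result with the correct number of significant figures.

92.06 × 3.6 = 331.416 → 3.3 × 10² m (2 s.f., last digit at the 10^1 place).
2.2 × 0.11 = 0.242 → 0.24 m (2 s.f., last digit at the 10^-2 place).
Difference: 331.174 m; keep the coarser place, 10^1.
Result: 3.3 × 10² m.

3.3 × 10² m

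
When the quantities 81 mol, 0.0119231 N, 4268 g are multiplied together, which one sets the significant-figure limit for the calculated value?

81 mol → 2 s.f.; 0.0119231 N → 6 s.f.; 4268 g → 4 s.f.
The fewest is 2 significant figures, from 81 mol.

81 mol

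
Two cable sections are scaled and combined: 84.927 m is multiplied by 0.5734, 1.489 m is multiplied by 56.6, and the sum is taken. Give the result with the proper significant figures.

133.0 m

84.927 × 0.5734 = 48.6971418 → 48.70 m (4 s.f., last digit at the 10^-2 place).
1.489 × 56.6 = 84.2774 → 84.3 m (3 s.f., last digit at the 10^-1 place).
Sum: 132.9745418 m; keep the coarser place, 10^-1.
Result: 133.0 m.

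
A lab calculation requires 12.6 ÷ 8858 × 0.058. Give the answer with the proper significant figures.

12.6 ÷ 8858 × 0.058 = 0.0000825016933845…
Multiplication/division keeps the fewest significant figures: 12.6 → 3 s.f., 8858 → 4 s.f., 0.058 → 2 s.f.; limit is 2.
Rounded to 2 significant figures: 8.3 × 10⁻⁵.

8.3 × 10⁻⁵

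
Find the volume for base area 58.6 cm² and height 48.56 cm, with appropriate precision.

2.85 × 10³ cm³

volume = 58.6 cm² × 48.56 cm = 2845.616 cm³.
58.6 has 3 significant figures; 48.56 has 4.
Division/multiplication keeps the fewest: 3 significant figures.
Rounded: 2.85 × 10³ cm³.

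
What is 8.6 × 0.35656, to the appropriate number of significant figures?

8.6 × 0.35656 = 3.066416
Multiplication/division keeps the fewest significant figures: 8.6 → 2 s.f., 0.35656 → 5 s.f.; limit is 2.
Rounded to 2 significant figures: 3.1.

3.1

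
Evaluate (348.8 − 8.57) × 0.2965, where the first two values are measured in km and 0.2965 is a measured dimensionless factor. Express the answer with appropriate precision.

100.9 km

348.8 km − 8.57 km = 340.23 km; the difference is limited to 1 decimal place (4 s.f.).
Carrying full precision, 340.23 × 0.2965 = 100.878195 km; 0.2965 has 4 s.f., so the result keeps min(4, 4) = 4 s.f.
Rounded to 4 significant figures: 100.9 km.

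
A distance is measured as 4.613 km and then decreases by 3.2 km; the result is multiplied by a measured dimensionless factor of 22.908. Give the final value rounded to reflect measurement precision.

4.613 km − 3.2 km = 1.413 km; the difference is limited to 1 decimal place (2 s.f.).
Carrying full precision, 1.413 × 22.908 = 32.369004 km; 22.908 has 5 s.f., so the result keeps min(2, 5) = 2 s.f.
Rounded to 2 significant figures: 32 km.

32 km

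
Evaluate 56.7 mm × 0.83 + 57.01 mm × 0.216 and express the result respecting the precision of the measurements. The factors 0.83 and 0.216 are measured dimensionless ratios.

59 mm

56.7 × 0.83 = 47.061 → 47 mm (2 s.f., last digit at the 10^0 place).
57.01 × 0.216 = 12.31416 → 12.3 mm (3 s.f., last digit at the 10^-1 place).
Sum: 59.37516 mm; keep the coarser place, 10^0.
Result: 59 mm.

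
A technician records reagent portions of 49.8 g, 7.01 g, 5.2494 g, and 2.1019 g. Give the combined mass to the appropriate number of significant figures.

64.2 g

49.8 g + 7.01 g + 5.2494 g + 2.1019 g = 64.1613 g.
Addition/subtraction keeps the fewest decimal places: 49.8 → 1 decimal place, 7.01 → 2 decimal places, 5.2494 → 4 decimal places, 2.1019 → 4 decimal places; limit is 1.
Rounded to 1 decimal place: 64.2 g.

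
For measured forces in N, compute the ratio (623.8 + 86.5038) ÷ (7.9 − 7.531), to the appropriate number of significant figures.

623.8 + 86.5038 = 710.3038, limited to 1 d.p. → 4 s.f.; 7.9 − 7.531 = 0.369, limited to 1 d.p. → 1 s.f.
Carrying full precision, 710.3038 ÷ 0.369 = 1924.94254743…; keep min(4, 1) = 1 s.f.
Rounded to 1 significant figure: 2 × 10^3.

2 × 10^3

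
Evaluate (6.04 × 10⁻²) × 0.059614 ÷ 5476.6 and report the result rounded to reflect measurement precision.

(6.04 × 10⁻²) × 0.059614 ÷ 5476.6 = 6.57467333747 × 10^-7…
Multiplication/division keeps the fewest significant figures: 6.04 × 10⁻² → 3 s.f., 0.059614 → 5 s.f., 5476.6 → 5 s.f.; limit is 3.
Rounded to 3 significant figures: 6.57 × 10⁻⁷.

6.57 × 10⁻⁷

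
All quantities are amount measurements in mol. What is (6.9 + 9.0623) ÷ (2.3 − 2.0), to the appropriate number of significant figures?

6.9 + 9.0623 = 15.9623, limited to 1 d.p. → 3 s.f.; 2.3 − 2.0 = 0.3, limited to 1 d.p. → 1 s.f.
Carrying full precision, 15.9623 ÷ 0.3 = 53.2076666667…; keep min(3, 1) = 1 s.f.
Rounded to 1 significant figure: 5 × 10¹.

5 × 10¹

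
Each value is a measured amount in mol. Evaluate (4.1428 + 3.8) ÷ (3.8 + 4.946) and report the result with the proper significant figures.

4.1428 + 3.8 = 7.9428, limited to 1 d.p. → 2 s.f.; 3.8 + 4.946 = 8.746, limited to 1 d.p. → 2 s.f.
Carrying full precision, 7.9428 ÷ 8.746 = 0.908163731992…; keep min(2, 2) = 2 s.f.
Rounded to 2 significant figures: 0.91.

0.91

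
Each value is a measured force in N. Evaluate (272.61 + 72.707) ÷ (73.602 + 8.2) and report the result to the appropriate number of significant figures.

4.22

272.61 + 72.707 = 345.317, limited to 2 d.p. → 5 s.f.; 73.602 + 8.2 = 81.802, limited to 1 d.p. → 3 s.f.
Carrying full precision, 345.317 ÷ 81.802 = 4.22137600548…; keep min(5, 3) = 3 s.f.
Rounded to 3 significant figures: 4.22.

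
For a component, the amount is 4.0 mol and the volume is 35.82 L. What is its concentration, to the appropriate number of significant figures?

concentration = 4.0 mol ÷ 35.82 L = 0.111669458403… mol/L.
4.0 has 2 significant figures; 35.82 has 4.
Division/multiplication keeps the fewest: 2 significant figures.
Rounded: 0.11 mol/L.

0.11 mol/L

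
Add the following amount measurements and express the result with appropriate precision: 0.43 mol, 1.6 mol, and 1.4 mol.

0.43 mol + 1.6 mol + 1.4 mol = 3.43 mol.
Addition/subtraction keeps the fewest decimal places: 0.43 → 2 decimal places, 1.6 → 1 decimal place, 1.4 → 1 decimal place; limit is 1.
Rounded to 1 decimal place: 3.4 mol.

3.4 mol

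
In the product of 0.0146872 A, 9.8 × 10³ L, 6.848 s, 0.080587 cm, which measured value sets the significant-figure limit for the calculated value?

0.0146872 A → 6 s.f.; 9.8 × 10³ L → 2 s.f.; 6.848 s → 4 s.f.; 0.080587 cm → 5 s.f.
The fewest is 2 significant figures, from 9.8 × 10³ L.

9.8 × 10³ L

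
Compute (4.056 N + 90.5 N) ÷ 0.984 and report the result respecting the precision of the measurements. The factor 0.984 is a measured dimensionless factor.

4.056 N + 90.5 N = 94.556 N; the sum is limited to 1 decimal place (3 s.f.).
Carrying full precision, 94.556 ÷ 0.984 = 96.093495935… N; 0.984 has 3 s.f., so the result keeps min(3, 3) = 3 s.f.
Rounded to 3 significant figures: 96.1 N.

96.1 N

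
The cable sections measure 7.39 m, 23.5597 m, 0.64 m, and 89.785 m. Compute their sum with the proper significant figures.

1.2137 × 10^2 m

7.39 m + 23.5597 m + 0.64 m + 89.785 m = 121.3747 m.
Addition/subtraction keeps the fewest decimal places: 7.39 → 2 decimal places, 23.5597 → 4 decimal places, 0.64 → 2 decimal places, 89.785 → 3 decimal places; limit is 2.
Rounded to 2 decimal places: 1.2137 × 10^2 m.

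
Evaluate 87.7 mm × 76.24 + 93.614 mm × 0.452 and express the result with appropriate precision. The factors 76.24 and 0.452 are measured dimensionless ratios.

87.7 × 76.24 = 6686.248 → 6.69 × 10^3 mm (3 s.f., last digit at the 10^1 place).
93.614 × 0.452 = 42.313528 → 42.3 mm (3 s.f., last digit at the 10^-1 place).
Sum: 6728.561528 mm; keep the coarser place, 10^1.
Result: 6.73 × 10^3 mm.

6.73 × 10^3 mm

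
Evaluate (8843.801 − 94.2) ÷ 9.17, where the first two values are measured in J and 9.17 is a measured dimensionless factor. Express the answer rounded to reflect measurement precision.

8843.801 J − 94.2 J = 8749.601 J; the difference is limited to 1 decimal place (5 s.f.).
Carrying full precision, 8749.601 ÷ 9.17 = 954.154961832… J; 9.17 has 3 s.f., so the result keeps min(5, 3) = 3 s.f.
Rounded to 3 significant figures: 954 J.

954 J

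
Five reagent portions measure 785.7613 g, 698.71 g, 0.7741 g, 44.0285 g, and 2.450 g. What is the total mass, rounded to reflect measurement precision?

1531.72 g

785.7613 g + 698.71 g + 0.7741 g + 44.0285 g + 2.450 g = 1531.7239 g.
Addition/subtraction keeps the fewest decimal places: 785.7613 → 4 decimal places, 698.71 → 2 decimal places, 0.7741 → 4 decimal places, 44.0285 → 4 decimal places, 2.450 → 3 decimal places; limit is 2.
Rounded to 2 decimal places: 1531.72 g.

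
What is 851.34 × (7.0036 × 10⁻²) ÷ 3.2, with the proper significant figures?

851.34 × (7.0036 × 10⁻²) ÷ 3.2 = 18.632640075
Multiplication/division keeps the fewest significant figures: 851.34 → 5 s.f., 7.0036 × 10⁻² → 5 s.f., 3.2 → 2 s.f.; limit is 2.
Rounded to 2 significant figures: 19.

19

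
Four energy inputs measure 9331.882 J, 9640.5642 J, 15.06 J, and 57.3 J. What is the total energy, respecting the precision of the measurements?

9331.882 J + 9640.5642 J + 15.06 J + 57.3 J = 19044.8062 J.
Addition/subtraction keeps the fewest decimal places: 9331.882 → 3 decimal places, 9640.5642 → 4 decimal places, 15.06 → 2 decimal places, 57.3 → 1 decimal place; limit is 1.
Rounded to 1 decimal place: 19044.8 J.

19044.8 J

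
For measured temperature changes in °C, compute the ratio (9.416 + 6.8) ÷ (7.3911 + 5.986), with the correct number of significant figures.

9.416 + 6.8 = 16.216, limited to 1 d.p. → 3 s.f.; 7.3911 + 5.986 = 13.3771, limited to 3 d.p. → 5 s.f.
Carrying full precision, 16.216 ÷ 13.3771 = 1.21222088495…; keep min(3, 5) = 3 s.f.
Rounded to 3 significant figures: 1.21.

1.21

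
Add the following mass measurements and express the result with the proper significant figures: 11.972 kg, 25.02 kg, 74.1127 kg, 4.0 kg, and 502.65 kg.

11.972 kg + 25.02 kg + 74.1127 kg + 4.0 kg + 502.65 kg = 617.7547 kg.
Addition/subtraction keeps the fewest decimal places: 11.972 → 3 decimal places, 25.02 → 2 decimal places, 74.1127 → 4 decimal places, 4.0 → 1 decimal place, 502.65 → 2 decimal places; limit is 1.
Rounded to 1 decimal place: 617.8 kg.

617.8 kg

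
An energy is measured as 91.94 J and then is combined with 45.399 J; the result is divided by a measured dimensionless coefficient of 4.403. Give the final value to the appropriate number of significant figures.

31.19 J

91.94 J + 45.399 J = 137.339 J; the sum is limited to 2 decimal places (5 s.f.).
Carrying full precision, 137.339 ÷ 4.403 = 31.1921417216… J; 4.403 has 4 s.f., so the result keeps min(5, 4) = 4 s.f.
Rounded to 4 significant figures: 31.19 J.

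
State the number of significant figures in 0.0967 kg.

3

0.0967: leading zeros are not significant.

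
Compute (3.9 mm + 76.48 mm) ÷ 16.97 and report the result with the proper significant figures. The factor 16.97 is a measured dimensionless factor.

4.74 mm

3.9 mm + 76.48 mm = 80.38 mm; the sum is limited to 1 decimal place (3 s.f.).
Carrying full precision, 80.38 ÷ 16.97 = 4.73659398939… mm; 16.97 has 4 s.f., so the result keeps min(3, 4) = 3 s.f.
Rounded to 3 significant figures: 4.74 mm.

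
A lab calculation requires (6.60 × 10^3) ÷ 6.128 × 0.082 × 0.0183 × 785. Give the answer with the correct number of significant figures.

1.3 × 10^3

(6.60 × 10^3) ÷ 6.128 × 0.082 × 0.0183 × 785 = 1268.70244778…
Multiplication/division keeps the fewest significant figures: 6.60 × 10^3 → 3 s.f., 6.128 → 4 s.f., 0.082 → 2 s.f., 0.0183 → 3 s.f., 785 → 3 s.f.; limit is 2.
Rounded to 2 significant figures: 1.3 × 10^3.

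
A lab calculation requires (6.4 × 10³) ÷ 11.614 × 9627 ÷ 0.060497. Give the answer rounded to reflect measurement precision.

(6.4 × 10³) ÷ 11.614 × 9627 ÷ 0.060497 = 87691053.0205…
Multiplication/division keeps the fewest significant figures: 6.4 × 10³ → 2 s.f., 11.614 → 5 s.f., 9627 → 4 s.f., 0.060497 → 5 s.f.; limit is 2.
Rounded to 2 significant figures: 8.8 × 10⁷.

8.8 × 10⁷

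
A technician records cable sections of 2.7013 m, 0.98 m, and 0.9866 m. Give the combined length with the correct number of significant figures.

4.67 m

2.7013 m + 0.98 m + 0.9866 m = 4.6679 m.
Addition/subtraction keeps the fewest decimal places: 2.7013 → 4 decimal places, 0.98 → 2 decimal places, 0.9866 → 4 decimal places; limit is 2.
Rounded to 2 decimal places: 4.67 m.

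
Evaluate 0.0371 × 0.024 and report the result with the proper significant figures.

8.9 × 10⁻⁴

0.0371 × 0.024 = 0.0008904
Multiplication/division keeps the fewest significant figures: 0.0371 → 3 s.f., 0.024 → 2 s.f.; limit is 2.
Rounded to 2 significant figures: 8.9 × 10⁻⁴.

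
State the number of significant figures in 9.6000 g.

5

9.6000: trailing zeros after a decimal point are significant.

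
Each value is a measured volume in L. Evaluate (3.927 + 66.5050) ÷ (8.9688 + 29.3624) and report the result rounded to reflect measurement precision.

1.8375

3.927 + 66.5050 = 70.4320, limited to 3 d.p. → 5 s.f.; 8.9688 + 29.3624 = 38.3312, limited to 4 d.p. → 6 s.f.
Carrying full precision, 70.4320 ÷ 38.3312 = 1.83745878031…; keep min(5, 6) = 5 s.f.
Rounded to 5 significant figures: 1.8375.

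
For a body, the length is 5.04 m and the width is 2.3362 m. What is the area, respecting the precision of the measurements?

area = 5.04 m × 2.3362 m = 11.774448 m².
5.04 has 3 significant figures; 2.3362 has 5.
Division/multiplication keeps the fewest: 3 significant figures.
Rounded: 11.8 m².

11.8 m²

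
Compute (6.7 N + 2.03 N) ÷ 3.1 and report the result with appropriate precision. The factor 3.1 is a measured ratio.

2.8 N

6.7 N + 2.03 N = 8.73 N; the sum is limited to 1 decimal place (2 s.f.).
Carrying full precision, 8.73 ÷ 3.1 = 2.81612903226… N; 3.1 has 2 s.f., so the result keeps min(2, 2) = 2 s.f.
Rounded to 2 significant figures: 2.8 N.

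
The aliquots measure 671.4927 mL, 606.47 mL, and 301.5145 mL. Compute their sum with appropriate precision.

1579.48 mL

671.4927 mL + 606.47 mL + 301.5145 mL = 1579.4772 mL.
Addition/subtraction keeps the fewest decimal places: 671.4927 → 4 decimal places, 606.47 → 2 decimal places, 301.5145 → 4 decimal places; limit is 2.
Rounded to 2 decimal places: 1579.48 mL.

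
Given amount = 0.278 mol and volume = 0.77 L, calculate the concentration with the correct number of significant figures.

0.36 mol/L

concentration = 0.278 mol ÷ 0.77 L = 0.361038961039… mol/L.
0.278 has 3 significant figures; 0.77 has 2.
Division/multiplication keeps the fewest: 2 significant figures.
Rounded: 0.36 mol/L.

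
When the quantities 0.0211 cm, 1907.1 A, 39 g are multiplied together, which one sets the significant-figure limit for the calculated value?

39 g

0.0211 cm → 3 s.f.; 1907.1 A → 5 s.f.; 39 g → 2 s.f.
The fewest is 2 significant figures, from 39 g.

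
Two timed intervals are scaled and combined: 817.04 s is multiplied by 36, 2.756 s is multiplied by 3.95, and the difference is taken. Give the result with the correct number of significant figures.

2.9 × 10^4 s

817.04 × 36 = 29413.44 → 2.9 × 10^4 s (2 s.f., last digit at the 10^3 place).
2.756 × 3.95 = 10.8862 → 10.9 s (3 s.f., last digit at the 10^-1 place).
Difference: 29402.5538 s; keep the coarser place, 10^3.
Result: 2.9 × 10^4 s.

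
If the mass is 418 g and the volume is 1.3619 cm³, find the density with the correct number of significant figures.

307 g/cm³

density = 418 g ÷ 1.3619 cm³ = 306.924150084… g/cm³.
418 has 3 significant figures; 1.3619 has 5.
Division/multiplication keeps the fewest: 3 significant figures.
Rounded: 307 g/cm³.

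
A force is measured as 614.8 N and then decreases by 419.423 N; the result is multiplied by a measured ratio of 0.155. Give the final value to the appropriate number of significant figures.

614.8 N − 419.423 N = 195.377 N; the difference is limited to 1 decimal place (4 s.f.).
Carrying full precision, 195.377 × 0.155 = 30.283435 N; 0.155 has 3 s.f., so the result keeps min(4, 3) = 3 s.f.
Rounded to 3 significant figures: 30.3 N.

30.3 N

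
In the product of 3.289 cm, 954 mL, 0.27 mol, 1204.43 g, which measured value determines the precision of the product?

3.289 cm → 4 s.f.; 954 mL → 3 s.f.; 0.27 mol → 2 s.f.; 1204.43 g → 6 s.f.
The fewest is 2 significant figures, from 0.27 mol.

0.27 mol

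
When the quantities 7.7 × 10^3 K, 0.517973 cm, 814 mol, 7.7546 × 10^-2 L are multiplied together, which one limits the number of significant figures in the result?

7.7 × 10^3 K → 2 s.f.; 0.517973 cm → 6 s.f.; 814 mol → 3 s.f.; 7.7546 × 10^-2 L → 5 s.f.
The fewest is 2 significant figures, from 7.7 × 10^3 K.

7.7 × 10^3 K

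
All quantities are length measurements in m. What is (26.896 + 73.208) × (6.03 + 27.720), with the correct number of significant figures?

26.896 + 73.208 = 100.104, limited to 3 d.p. → 6 s.f.; 6.03 + 27.720 = 33.750, limited to 2 d.p. → 4 s.f.
Carrying full precision, 100.104 × 33.750 = 3378.51; keep min(6, 4) = 4 s.f.
Rounded to 4 significant figures: 3379 m².

3379 m²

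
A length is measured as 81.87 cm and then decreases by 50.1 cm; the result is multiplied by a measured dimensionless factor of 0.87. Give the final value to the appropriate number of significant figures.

28 cm

81.87 cm − 50.1 cm = 31.77 cm; the difference is limited to 1 decimal place (3 s.f.).
Carrying full precision, 31.77 × 0.87 = 27.6399 cm; 0.87 has 2 s.f., so the result keeps min(3, 2) = 2 s.f.
Rounded to 2 significant figures: 28 cm.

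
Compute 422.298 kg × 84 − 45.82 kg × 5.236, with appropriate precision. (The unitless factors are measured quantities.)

422.298 × 84 = 35473.032 → 3.5 × 10⁴ kg (2 s.f., last digit at the 10^3 place).
45.82 × 5.236 = 239.91352 → 239.9 kg (4 s.f., last digit at the 10^-1 place).
Difference: 35233.11848 kg; keep the coarser place, 10^3.
Result: 3.5 × 10⁴ kg.

3.5 × 10⁴ kg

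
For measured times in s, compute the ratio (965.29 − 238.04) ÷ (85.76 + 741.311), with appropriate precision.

0.87931

965.29 − 238.04 = 727.25, limited to 2 d.p. → 5 s.f.; 85.76 + 741.311 = 827.071, limited to 2 d.p. → 5 s.f.
Carrying full precision, 727.25 ÷ 827.071 = 0.879307822424…; keep min(5, 5) = 5 s.f.
Rounded to 5 significant figures: 0.87931.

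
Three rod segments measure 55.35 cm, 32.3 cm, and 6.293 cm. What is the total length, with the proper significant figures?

55.35 cm + 32.3 cm + 6.293 cm = 93.943 cm.
Addition/subtraction keeps the fewest decimal places: 55.35 → 2 decimal places, 32.3 → 1 decimal place, 6.293 → 3 decimal places; limit is 1.
Rounded to 1 decimal place: 93.9 cm.

93.9 cm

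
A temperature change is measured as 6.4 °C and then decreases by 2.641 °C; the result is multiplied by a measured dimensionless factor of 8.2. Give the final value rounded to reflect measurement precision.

6.4 °C − 2.641 °C = 3.759 °C; the difference is limited to 1 decimal place (2 s.f.).
Carrying full precision, 3.759 × 8.2 = 30.8238 °C; 8.2 has 2 s.f., so the result keeps min(2, 2) = 2 s.f.
Rounded to 2 significant figures: 31 °C.

31 °C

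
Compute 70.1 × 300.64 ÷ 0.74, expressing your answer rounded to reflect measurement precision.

70.1 × 300.64 ÷ 0.74 = 28479.5459459…
Multiplication/division keeps the fewest significant figures: 70.1 → 3 s.f., 300.64 → 5 s.f., 0.74 → 2 s.f.; limit is 2.
Rounded to 2 significant figures: 2.8 × 10⁴.

2.8 × 10⁴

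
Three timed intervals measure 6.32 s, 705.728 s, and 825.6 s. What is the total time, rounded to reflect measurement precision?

6.32 s + 705.728 s + 825.6 s = 1537.648 s.
Addition/subtraction keeps the fewest decimal places: 6.32 → 2 decimal places, 705.728 → 3 decimal places, 825.6 → 1 decimal place; limit is 1.
Rounded to 1 decimal place: 1537.6 s.

1537.6 s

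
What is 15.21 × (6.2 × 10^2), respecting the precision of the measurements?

15.21 × (6.2 × 10^2) = 9430.2
Multiplication/division keeps the fewest significant figures: 15.21 → 4 s.f., 6.2 × 10^2 → 2 s.f.; limit is 2.
Rounded to 2 significant figures: 9.4 × 10^3.

9.4 × 10^3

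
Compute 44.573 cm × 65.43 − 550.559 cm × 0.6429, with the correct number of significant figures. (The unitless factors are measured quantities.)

44.573 × 65.43 = 2916.41139 → 2916 cm (4 s.f., last digit at the 10^0 place).
550.559 × 0.6429 = 353.9543811 → 354.0 cm (4 s.f., last digit at the 10^-1 place).
Difference: 2562.4570089 cm; keep the coarser place, 10^0.
Result: 2562 cm.

2562 cm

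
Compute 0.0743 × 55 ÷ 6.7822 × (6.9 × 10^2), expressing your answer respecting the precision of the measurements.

0.0743 × 55 ÷ 6.7822 × (6.9 × 10^2) = 415.747839934…
Multiplication/division keeps the fewest significant figures: 0.0743 → 3 s.f., 55 → 2 s.f., 6.7822 → 5 s.f., 6.9 × 10^2 → 2 s.f.; limit is 2.
Rounded to 2 significant figures: 4.2 × 10^2.

4.2 × 10^2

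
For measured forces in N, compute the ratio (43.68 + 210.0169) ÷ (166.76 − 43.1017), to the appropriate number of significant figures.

43.68 + 210.0169 = 253.6969, limited to 2 d.p. → 5 s.f.; 166.76 − 43.1017 = 123.6583, limited to 2 d.p. → 5 s.f.
Carrying full precision, 253.6969 ÷ 123.6583 = 2.05159621311…; keep min(5, 5) = 5 s.f.
Rounded to 5 significant figures: 2.0516.

2.0516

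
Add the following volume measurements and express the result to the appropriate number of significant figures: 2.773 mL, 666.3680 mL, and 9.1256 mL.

678.267 mL

2.773 mL + 666.3680 mL + 9.1256 mL = 678.2666 mL.
Addition/subtraction keeps the fewest decimal places: 2.773 → 3 decimal places, 666.3680 → 4 decimal places, 9.1256 → 4 decimal places; limit is 3.
Rounded to 3 decimal places: 678.267 mL.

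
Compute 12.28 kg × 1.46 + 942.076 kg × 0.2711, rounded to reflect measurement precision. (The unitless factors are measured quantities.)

12.28 × 1.46 = 17.9288 → 17.9 kg (3 s.f., last digit at the 10^-1 place).
942.076 × 0.2711 = 255.3968036 → 255.4 kg (4 s.f., last digit at the 10^-1 place).
Sum: 273.3256036 kg; keep the coarser place, 10^-1.
Result: 273.3 kg.

273.3 kg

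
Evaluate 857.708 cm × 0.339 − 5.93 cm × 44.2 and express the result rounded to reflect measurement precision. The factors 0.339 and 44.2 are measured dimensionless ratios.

29 cm

857.708 × 0.339 = 290.763012 → 291 cm (3 s.f., last digit at the 10^0 place).
5.93 × 44.2 = 262.106 → 262 cm (3 s.f., last digit at the 10^0 place).
Difference: 28.657012 cm; keep the coarser place, 10^0.
Result: 29 cm.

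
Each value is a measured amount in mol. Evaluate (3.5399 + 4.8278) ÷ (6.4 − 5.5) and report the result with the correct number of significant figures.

3.5399 + 4.8278 = 8.3677, limited to 4 d.p. → 5 s.f.; 6.4 − 5.5 = 0.9, limited to 1 d.p. → 1 s.f.
Carrying full precision, 8.3677 ÷ 0.9 = 9.29744444444…; keep min(5, 1) = 1 s.f.
Rounded to 1 significant figure: 9.

9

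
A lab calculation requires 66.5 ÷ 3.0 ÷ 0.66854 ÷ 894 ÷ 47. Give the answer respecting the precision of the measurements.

66.5 ÷ 3.0 ÷ 0.66854 ÷ 894 ÷ 47 = 0.000789110126842…
Multiplication/division keeps the fewest significant figures: 66.5 → 3 s.f., 3.0 → 2 s.f., 0.66854 → 5 s.f., 894 → 3 s.f., 47 → 2 s.f.; limit is 2.
Rounded to 2 significant figures: 7.9 × 10^-4.

7.9 × 10^-4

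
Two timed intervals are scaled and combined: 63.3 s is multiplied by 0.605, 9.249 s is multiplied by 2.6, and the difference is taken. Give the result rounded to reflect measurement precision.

63.3 × 0.605 = 38.2965 → 38.3 s (3 s.f., last digit at the 10^-1 place).
9.249 × 2.6 = 24.0474 → 24 s (2 s.f., last digit at the 10^0 place).
Difference: 14.2491 s; keep the coarser place, 10^0.
Result: 14 s.

14 s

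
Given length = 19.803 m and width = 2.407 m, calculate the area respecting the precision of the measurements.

area = 19.803 m × 2.407 m = 47.665821 m².
19.803 has 5 significant figures; 2.407 has 4.
Division/multiplication keeps the fewest: 4 significant figures.
Rounded: 47.67 m².

47.67 m²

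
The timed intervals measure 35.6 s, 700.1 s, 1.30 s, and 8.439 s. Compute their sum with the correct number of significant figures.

35.6 s + 700.1 s + 1.30 s + 8.439 s = 745.439 s.
Addition/subtraction keeps the fewest decimal places: 35.6 → 1 decimal place, 700.1 → 1 decimal place, 1.30 → 2 decimal places, 8.439 → 3 decimal places; limit is 1.
Rounded to 1 decimal place: 745.4 s.

745.4 s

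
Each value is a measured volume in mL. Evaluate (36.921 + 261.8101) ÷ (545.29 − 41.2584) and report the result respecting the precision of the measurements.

36.921 + 261.8101 = 298.7311, limited to 3 d.p. → 6 s.f.; 545.29 − 41.2584 = 504.0316, limited to 2 d.p. → 5 s.f.
Carrying full precision, 298.7311 ÷ 504.0316 = 0.592683276207…; keep min(6, 5) = 5 s.f.
Rounded to 5 significant figures: 0.59268.

0.59268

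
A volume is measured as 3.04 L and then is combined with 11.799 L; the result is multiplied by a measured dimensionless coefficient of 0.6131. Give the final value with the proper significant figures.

3.04 L + 11.799 L = 14.839 L; the sum is limited to 2 decimal places (4 s.f.).
Carrying full precision, 14.839 × 0.6131 = 9.0977909 L; 0.6131 has 4 s.f., so the result keeps min(4, 4) = 4 s.f.
Rounded to 4 significant figures: 9.098 L.

9.098 L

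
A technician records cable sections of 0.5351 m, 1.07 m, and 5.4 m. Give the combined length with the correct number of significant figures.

0.5351 m + 1.07 m + 5.4 m = 7.0051 m.
Addition/subtraction keeps the fewest decimal places: 0.5351 → 4 decimal places, 1.07 → 2 decimal places, 5.4 → 1 decimal place; limit is 1.
Rounded to 1 decimal place: 7.0 m.

7.0 m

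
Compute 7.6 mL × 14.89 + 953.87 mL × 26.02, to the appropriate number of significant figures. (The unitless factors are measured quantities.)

7.6 × 14.89 = 113.164 → 1.1 × 10² mL (2 s.f., last digit at the 10^1 place).
953.87 × 26.02 = 24819.6974 → 2.482 × 10⁴ mL (4 s.f., last digit at the 10^1 place).
Sum: 24932.8614 mL; keep the coarser place, 10^1.
Result: 2.493 × 10⁴ mL.

2.493 × 10⁴ mL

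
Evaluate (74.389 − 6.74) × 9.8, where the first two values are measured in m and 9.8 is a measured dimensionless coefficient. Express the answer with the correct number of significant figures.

74.389 m − 6.74 m = 67.649 m; the difference is limited to 2 decimal places (4 s.f.).
Carrying full precision, 67.649 × 9.8 = 662.9602 m; 9.8 has 2 s.f., so the result keeps min(4, 2) = 2 s.f.
Rounded to 2 significant figures: 6.6 × 10² m.

6.6 × 10² m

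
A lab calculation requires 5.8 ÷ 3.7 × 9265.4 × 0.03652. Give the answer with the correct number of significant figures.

5.8 ÷ 3.7 × 9265.4 × 0.03652 = 530.421612541…
Multiplication/division keeps the fewest significant figures: 5.8 → 2 s.f., 3.7 → 2 s.f., 9265.4 → 5 s.f., 0.03652 → 4 s.f.; limit is 2.
Rounded to 2 significant figures: 5.3 × 10^2.

5.3 × 10^2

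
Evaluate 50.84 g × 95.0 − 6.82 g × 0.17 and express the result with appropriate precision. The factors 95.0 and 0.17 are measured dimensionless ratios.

50.84 × 95.0 = 4829.8 → 4.83 × 10^3 g (3 s.f., last digit at the 10^1 place).
6.82 × 0.17 = 1.1594 → 1.2 g (2 s.f., last digit at the 10^-1 place).
Difference: 4828.6406 g; keep the coarser place, 10^1.
Result: 4.83 × 10^3 g.

4.83 × 10^3 g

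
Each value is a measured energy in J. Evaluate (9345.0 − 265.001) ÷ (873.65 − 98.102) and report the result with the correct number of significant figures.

9345.0 − 265.001 = 9079.999, limited to 1 d.p. → 5 s.f.; 873.65 − 98.102 = 775.548, limited to 2 d.p. → 5 s.f.
Carrying full precision, 9079.999 ÷ 775.548 = 11.7078491596…; keep min(5, 5) = 5 s.f.
Rounded to 5 significant figures: 11.708.

11.708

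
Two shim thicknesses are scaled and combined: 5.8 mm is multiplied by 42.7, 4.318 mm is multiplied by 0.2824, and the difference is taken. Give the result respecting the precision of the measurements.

5.8 × 42.7 = 247.66 → 2.5 × 10² mm (2 s.f., last digit at the 10^1 place).
4.318 × 0.2824 = 1.2194032 → 1.219 mm (4 s.f., last digit at the 10^-3 place).
Difference: 246.4405968 mm; keep the coarser place, 10^1.
Result: 2.5 × 10² mm.

2.5 × 10² mm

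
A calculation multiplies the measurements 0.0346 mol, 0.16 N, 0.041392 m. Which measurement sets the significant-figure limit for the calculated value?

0.0346 mol → 3 s.f.; 0.16 N → 2 s.f.; 0.041392 m → 5 s.f.
The fewest is 2 significant figures, from 0.16 N.

0.16 N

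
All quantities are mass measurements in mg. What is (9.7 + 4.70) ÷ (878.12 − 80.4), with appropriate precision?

9.7 + 4.70 = 14.40, limited to 1 d.p. → 3 s.f.; 878.12 − 80.4 = 797.72, limited to 1 d.p. → 4 s.f.
Carrying full precision, 14.40 ÷ 797.72 = 0.0180514466229…; keep min(3, 4) = 3 s.f.
Rounded to 3 significant figures: 0.0181.

0.0181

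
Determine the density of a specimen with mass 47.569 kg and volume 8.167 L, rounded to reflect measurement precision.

density = 47.569 kg ÷ 8.167 L = 5.82453777397… kg/L.
47.569 has 5 significant figures; 8.167 has 4.
Division/multiplication keeps the fewest: 4 significant figures.
Rounded: 5.825 kg/L.

5.825 kg/L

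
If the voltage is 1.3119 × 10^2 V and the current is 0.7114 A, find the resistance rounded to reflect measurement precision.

184.4 Ω

resistance = 1.3119 × 10^2 V ÷ 0.7114 A = 184.411020523… Ω.
1.3119 × 10^2 has 5 significant figures; 0.7114 has 4.
Division/multiplication keeps the fewest: 4 significant figures.
Rounded: 184.4 Ω.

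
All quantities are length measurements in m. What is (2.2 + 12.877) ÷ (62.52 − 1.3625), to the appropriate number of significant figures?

0.247

2.2 + 12.877 = 15.077, limited to 1 d.p. → 3 s.f.; 62.52 − 1.3625 = 61.1575, limited to 2 d.p. → 4 s.f.
Carrying full precision, 15.077 ÷ 61.1575 = 0.24652740874…; keep min(3, 4) = 3 s.f.
Rounded to 3 significant figures: 0.247.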